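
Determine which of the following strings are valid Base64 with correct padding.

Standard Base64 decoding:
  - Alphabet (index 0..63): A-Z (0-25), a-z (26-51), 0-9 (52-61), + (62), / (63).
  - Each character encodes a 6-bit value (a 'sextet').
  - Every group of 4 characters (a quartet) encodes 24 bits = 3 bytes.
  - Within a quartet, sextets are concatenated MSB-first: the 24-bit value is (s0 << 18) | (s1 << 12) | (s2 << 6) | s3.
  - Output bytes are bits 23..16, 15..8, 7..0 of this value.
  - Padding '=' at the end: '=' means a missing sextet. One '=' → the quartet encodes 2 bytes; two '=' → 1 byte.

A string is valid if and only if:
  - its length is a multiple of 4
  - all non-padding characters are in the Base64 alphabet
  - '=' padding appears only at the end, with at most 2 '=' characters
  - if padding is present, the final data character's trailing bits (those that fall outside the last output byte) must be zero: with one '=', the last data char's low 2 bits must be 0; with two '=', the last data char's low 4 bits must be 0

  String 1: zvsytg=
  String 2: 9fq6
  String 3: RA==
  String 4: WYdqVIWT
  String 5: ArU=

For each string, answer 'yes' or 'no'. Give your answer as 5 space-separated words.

Answer: no yes yes yes yes

Derivation:
String 1: 'zvsytg=' → invalid (len=7 not mult of 4)
String 2: '9fq6' → valid
String 3: 'RA==' → valid
String 4: 'WYdqVIWT' → valid
String 5: 'ArU=' → valid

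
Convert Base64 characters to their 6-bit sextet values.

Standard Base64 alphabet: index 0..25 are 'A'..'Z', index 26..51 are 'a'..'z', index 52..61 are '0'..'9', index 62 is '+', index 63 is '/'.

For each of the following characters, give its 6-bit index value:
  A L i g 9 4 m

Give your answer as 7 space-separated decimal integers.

Answer: 0 11 34 32 61 56 38

Derivation:
'A': A..Z range, ord('A') − ord('A') = 0
'L': A..Z range, ord('L') − ord('A') = 11
'i': a..z range, 26 + ord('i') − ord('a') = 34
'g': a..z range, 26 + ord('g') − ord('a') = 32
'9': 0..9 range, 52 + ord('9') − ord('0') = 61
'4': 0..9 range, 52 + ord('4') − ord('0') = 56
'm': a..z range, 26 + ord('m') − ord('a') = 38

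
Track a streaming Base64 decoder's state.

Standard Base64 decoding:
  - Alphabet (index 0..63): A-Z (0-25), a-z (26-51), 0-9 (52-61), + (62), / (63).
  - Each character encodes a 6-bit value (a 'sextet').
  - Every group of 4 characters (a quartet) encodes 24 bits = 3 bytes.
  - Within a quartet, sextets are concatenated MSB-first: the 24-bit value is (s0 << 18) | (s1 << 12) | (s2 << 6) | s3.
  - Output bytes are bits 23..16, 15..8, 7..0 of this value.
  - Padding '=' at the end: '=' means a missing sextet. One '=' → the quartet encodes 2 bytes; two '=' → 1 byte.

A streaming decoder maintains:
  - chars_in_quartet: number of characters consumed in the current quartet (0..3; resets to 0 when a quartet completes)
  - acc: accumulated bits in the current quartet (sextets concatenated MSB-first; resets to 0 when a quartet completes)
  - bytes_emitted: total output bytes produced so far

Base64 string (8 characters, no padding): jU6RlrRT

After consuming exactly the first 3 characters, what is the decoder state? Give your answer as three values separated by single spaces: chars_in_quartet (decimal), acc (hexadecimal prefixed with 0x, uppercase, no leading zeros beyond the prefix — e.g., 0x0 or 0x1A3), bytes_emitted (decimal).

After char 0 ('j'=35): chars_in_quartet=1 acc=0x23 bytes_emitted=0
After char 1 ('U'=20): chars_in_quartet=2 acc=0x8D4 bytes_emitted=0
After char 2 ('6'=58): chars_in_quartet=3 acc=0x2353A bytes_emitted=0

Answer: 3 0x2353A 0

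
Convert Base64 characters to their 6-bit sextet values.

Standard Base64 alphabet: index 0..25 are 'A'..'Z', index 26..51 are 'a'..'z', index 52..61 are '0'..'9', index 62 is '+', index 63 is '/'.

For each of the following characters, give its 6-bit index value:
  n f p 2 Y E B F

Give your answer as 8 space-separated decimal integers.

'n': a..z range, 26 + ord('n') − ord('a') = 39
'f': a..z range, 26 + ord('f') − ord('a') = 31
'p': a..z range, 26 + ord('p') − ord('a') = 41
'2': 0..9 range, 52 + ord('2') − ord('0') = 54
'Y': A..Z range, ord('Y') − ord('A') = 24
'E': A..Z range, ord('E') − ord('A') = 4
'B': A..Z range, ord('B') − ord('A') = 1
'F': A..Z range, ord('F') − ord('A') = 5

Answer: 39 31 41 54 24 4 1 5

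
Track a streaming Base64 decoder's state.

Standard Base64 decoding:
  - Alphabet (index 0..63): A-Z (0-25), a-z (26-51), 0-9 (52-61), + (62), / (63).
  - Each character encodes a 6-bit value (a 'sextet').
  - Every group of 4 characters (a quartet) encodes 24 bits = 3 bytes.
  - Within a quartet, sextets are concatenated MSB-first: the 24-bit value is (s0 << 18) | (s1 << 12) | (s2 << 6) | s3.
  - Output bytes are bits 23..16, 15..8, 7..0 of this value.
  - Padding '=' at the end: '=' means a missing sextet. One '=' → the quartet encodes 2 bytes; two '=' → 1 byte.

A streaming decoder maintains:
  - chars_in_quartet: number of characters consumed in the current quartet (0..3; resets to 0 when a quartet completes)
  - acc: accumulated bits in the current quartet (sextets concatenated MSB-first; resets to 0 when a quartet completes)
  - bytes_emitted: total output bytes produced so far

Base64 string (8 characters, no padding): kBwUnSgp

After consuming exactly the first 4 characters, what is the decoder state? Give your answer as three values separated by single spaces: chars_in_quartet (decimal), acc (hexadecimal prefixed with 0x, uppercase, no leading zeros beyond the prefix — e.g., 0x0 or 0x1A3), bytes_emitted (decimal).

Answer: 0 0x0 3

Derivation:
After char 0 ('k'=36): chars_in_quartet=1 acc=0x24 bytes_emitted=0
After char 1 ('B'=1): chars_in_quartet=2 acc=0x901 bytes_emitted=0
After char 2 ('w'=48): chars_in_quartet=3 acc=0x24070 bytes_emitted=0
After char 3 ('U'=20): chars_in_quartet=4 acc=0x901C14 -> emit 90 1C 14, reset; bytes_emitted=3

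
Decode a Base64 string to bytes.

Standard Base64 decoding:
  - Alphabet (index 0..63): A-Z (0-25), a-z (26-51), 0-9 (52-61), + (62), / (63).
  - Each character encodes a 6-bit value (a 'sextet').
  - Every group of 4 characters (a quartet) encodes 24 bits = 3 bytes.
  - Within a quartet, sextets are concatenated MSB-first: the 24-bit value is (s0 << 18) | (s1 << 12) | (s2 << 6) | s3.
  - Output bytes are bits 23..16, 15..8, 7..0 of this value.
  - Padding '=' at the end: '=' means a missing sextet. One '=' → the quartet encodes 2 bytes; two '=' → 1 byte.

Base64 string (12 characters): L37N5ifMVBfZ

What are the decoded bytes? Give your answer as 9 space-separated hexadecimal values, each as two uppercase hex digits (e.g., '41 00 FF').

Answer: 2F 7E CD E6 27 CC 54 17 D9

Derivation:
After char 0 ('L'=11): chars_in_quartet=1 acc=0xB bytes_emitted=0
After char 1 ('3'=55): chars_in_quartet=2 acc=0x2F7 bytes_emitted=0
After char 2 ('7'=59): chars_in_quartet=3 acc=0xBDFB bytes_emitted=0
After char 3 ('N'=13): chars_in_quartet=4 acc=0x2F7ECD -> emit 2F 7E CD, reset; bytes_emitted=3
After char 4 ('5'=57): chars_in_quartet=1 acc=0x39 bytes_emitted=3
After char 5 ('i'=34): chars_in_quartet=2 acc=0xE62 bytes_emitted=3
After char 6 ('f'=31): chars_in_quartet=3 acc=0x3989F bytes_emitted=3
After char 7 ('M'=12): chars_in_quartet=4 acc=0xE627CC -> emit E6 27 CC, reset; bytes_emitted=6
After char 8 ('V'=21): chars_in_quartet=1 acc=0x15 bytes_emitted=6
After char 9 ('B'=1): chars_in_quartet=2 acc=0x541 bytes_emitted=6
After char 10 ('f'=31): chars_in_quartet=3 acc=0x1505F bytes_emitted=6
After char 11 ('Z'=25): chars_in_quartet=4 acc=0x5417D9 -> emit 54 17 D9, reset; bytes_emitted=9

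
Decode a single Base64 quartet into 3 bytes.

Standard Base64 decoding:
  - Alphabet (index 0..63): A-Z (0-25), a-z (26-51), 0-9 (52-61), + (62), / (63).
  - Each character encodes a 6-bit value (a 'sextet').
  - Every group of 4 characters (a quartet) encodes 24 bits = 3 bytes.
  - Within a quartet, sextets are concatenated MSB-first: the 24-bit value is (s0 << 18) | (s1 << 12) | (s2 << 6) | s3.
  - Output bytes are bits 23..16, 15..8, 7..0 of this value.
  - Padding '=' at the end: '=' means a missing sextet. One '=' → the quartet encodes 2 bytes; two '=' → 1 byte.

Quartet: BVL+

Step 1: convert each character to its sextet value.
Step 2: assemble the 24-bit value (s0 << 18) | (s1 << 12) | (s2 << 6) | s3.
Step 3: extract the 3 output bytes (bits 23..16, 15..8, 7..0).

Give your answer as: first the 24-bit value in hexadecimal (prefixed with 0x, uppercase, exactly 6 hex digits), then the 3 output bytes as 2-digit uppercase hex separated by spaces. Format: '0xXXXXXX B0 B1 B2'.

Answer: 0x0552FE 05 52 FE

Derivation:
Sextets: B=1, V=21, L=11, +=62
24-bit: (1<<18) | (21<<12) | (11<<6) | 62
      = 0x040000 | 0x015000 | 0x0002C0 | 0x00003E
      = 0x0552FE
Bytes: (v>>16)&0xFF=05, (v>>8)&0xFF=52, v&0xFF=FE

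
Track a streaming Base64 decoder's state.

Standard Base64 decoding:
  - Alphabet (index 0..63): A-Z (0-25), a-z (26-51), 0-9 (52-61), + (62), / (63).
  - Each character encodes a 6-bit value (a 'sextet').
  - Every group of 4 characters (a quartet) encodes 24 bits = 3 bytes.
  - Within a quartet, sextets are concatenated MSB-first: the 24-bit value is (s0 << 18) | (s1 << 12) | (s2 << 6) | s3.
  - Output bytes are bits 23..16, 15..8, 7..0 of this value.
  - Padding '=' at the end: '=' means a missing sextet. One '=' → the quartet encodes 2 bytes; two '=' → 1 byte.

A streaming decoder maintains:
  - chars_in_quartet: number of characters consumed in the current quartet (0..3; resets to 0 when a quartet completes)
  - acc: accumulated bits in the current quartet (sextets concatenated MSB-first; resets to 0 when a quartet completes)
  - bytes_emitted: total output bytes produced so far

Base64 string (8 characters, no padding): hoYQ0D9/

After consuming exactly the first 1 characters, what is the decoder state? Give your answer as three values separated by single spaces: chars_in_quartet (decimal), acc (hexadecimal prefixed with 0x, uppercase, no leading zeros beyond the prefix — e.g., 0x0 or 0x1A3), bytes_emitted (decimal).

After char 0 ('h'=33): chars_in_quartet=1 acc=0x21 bytes_emitted=0

Answer: 1 0x21 0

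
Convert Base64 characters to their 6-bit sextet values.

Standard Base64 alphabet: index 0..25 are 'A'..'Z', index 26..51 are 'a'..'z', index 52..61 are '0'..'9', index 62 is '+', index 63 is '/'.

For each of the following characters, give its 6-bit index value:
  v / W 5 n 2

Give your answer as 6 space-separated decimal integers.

Answer: 47 63 22 57 39 54

Derivation:
'v': a..z range, 26 + ord('v') − ord('a') = 47
'/': index 63
'W': A..Z range, ord('W') − ord('A') = 22
'5': 0..9 range, 52 + ord('5') − ord('0') = 57
'n': a..z range, 26 + ord('n') − ord('a') = 39
'2': 0..9 range, 52 + ord('2') − ord('0') = 54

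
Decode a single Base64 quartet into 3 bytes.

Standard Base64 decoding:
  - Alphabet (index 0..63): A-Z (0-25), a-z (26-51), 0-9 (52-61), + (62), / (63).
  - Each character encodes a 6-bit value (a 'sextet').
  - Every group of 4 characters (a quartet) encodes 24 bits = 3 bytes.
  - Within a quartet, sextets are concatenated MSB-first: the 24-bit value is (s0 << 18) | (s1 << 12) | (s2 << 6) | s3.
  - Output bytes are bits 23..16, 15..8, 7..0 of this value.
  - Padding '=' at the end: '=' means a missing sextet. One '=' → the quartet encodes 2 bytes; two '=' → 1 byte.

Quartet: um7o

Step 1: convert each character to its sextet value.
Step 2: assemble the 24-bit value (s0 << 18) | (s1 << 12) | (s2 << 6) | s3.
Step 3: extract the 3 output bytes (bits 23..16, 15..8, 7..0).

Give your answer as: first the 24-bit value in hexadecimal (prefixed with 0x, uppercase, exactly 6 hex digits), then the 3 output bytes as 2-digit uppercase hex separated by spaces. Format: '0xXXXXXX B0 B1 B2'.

Sextets: u=46, m=38, 7=59, o=40
24-bit: (46<<18) | (38<<12) | (59<<6) | 40
      = 0xB80000 | 0x026000 | 0x000EC0 | 0x000028
      = 0xBA6EE8
Bytes: (v>>16)&0xFF=BA, (v>>8)&0xFF=6E, v&0xFF=E8

Answer: 0xBA6EE8 BA 6E E8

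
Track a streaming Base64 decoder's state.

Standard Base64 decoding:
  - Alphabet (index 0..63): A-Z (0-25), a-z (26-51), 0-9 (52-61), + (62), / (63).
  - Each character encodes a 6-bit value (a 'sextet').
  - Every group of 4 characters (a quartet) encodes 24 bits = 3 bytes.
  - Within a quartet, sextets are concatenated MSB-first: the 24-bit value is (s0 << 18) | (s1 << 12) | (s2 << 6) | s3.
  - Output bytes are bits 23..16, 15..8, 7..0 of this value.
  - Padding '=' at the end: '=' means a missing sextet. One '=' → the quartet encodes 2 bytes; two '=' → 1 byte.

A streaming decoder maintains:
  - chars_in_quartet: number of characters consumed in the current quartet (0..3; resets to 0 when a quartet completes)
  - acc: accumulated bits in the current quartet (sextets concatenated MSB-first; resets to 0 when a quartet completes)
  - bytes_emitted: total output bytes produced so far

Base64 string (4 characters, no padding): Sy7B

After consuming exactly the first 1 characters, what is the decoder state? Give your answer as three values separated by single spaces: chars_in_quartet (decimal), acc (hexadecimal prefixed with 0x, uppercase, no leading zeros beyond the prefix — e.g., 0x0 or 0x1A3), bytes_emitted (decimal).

After char 0 ('S'=18): chars_in_quartet=1 acc=0x12 bytes_emitted=0

Answer: 1 0x12 0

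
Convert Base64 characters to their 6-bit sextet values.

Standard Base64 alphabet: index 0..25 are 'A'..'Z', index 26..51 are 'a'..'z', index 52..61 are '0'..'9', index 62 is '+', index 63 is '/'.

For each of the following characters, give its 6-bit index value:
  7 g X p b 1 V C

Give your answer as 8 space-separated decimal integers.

'7': 0..9 range, 52 + ord('7') − ord('0') = 59
'g': a..z range, 26 + ord('g') − ord('a') = 32
'X': A..Z range, ord('X') − ord('A') = 23
'p': a..z range, 26 + ord('p') − ord('a') = 41
'b': a..z range, 26 + ord('b') − ord('a') = 27
'1': 0..9 range, 52 + ord('1') − ord('0') = 53
'V': A..Z range, ord('V') − ord('A') = 21
'C': A..Z range, ord('C') − ord('A') = 2

Answer: 59 32 23 41 27 53 21 2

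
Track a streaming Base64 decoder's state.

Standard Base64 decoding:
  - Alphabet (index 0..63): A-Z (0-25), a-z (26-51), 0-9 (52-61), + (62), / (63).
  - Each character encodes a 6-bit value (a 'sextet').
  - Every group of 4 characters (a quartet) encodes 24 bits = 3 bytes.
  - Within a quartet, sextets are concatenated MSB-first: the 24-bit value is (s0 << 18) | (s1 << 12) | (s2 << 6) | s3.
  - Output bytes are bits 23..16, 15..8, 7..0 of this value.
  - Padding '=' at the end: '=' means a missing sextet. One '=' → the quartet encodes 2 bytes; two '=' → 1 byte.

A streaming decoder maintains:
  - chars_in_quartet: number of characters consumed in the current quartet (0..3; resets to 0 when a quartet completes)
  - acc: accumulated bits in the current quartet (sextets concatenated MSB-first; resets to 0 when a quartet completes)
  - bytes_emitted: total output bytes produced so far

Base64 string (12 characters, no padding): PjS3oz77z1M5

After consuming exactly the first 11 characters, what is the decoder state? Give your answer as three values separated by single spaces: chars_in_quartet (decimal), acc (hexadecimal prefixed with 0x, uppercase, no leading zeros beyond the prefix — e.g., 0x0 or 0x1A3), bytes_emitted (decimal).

Answer: 3 0x33D4C 6

Derivation:
After char 0 ('P'=15): chars_in_quartet=1 acc=0xF bytes_emitted=0
After char 1 ('j'=35): chars_in_quartet=2 acc=0x3E3 bytes_emitted=0
After char 2 ('S'=18): chars_in_quartet=3 acc=0xF8D2 bytes_emitted=0
After char 3 ('3'=55): chars_in_quartet=4 acc=0x3E34B7 -> emit 3E 34 B7, reset; bytes_emitted=3
After char 4 ('o'=40): chars_in_quartet=1 acc=0x28 bytes_emitted=3
After char 5 ('z'=51): chars_in_quartet=2 acc=0xA33 bytes_emitted=3
After char 6 ('7'=59): chars_in_quartet=3 acc=0x28CFB bytes_emitted=3
After char 7 ('7'=59): chars_in_quartet=4 acc=0xA33EFB -> emit A3 3E FB, reset; bytes_emitted=6
After char 8 ('z'=51): chars_in_quartet=1 acc=0x33 bytes_emitted=6
After char 9 ('1'=53): chars_in_quartet=2 acc=0xCF5 bytes_emitted=6
After char 10 ('M'=12): chars_in_quartet=3 acc=0x33D4C bytes_emitted=6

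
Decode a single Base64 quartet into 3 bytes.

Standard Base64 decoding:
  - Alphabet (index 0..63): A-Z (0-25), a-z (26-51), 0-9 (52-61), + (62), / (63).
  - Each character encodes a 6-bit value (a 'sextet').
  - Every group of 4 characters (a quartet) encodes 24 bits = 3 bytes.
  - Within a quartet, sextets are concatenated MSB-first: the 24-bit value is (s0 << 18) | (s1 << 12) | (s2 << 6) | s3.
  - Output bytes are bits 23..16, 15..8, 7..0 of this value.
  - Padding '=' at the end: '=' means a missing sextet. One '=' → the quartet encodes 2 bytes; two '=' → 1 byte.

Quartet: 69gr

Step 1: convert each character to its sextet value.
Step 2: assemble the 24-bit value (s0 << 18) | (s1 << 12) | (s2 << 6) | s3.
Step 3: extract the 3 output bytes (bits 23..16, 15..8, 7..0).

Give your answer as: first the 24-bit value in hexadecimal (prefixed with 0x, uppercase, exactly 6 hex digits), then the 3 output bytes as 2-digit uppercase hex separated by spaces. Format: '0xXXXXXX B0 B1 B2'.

Sextets: 6=58, 9=61, g=32, r=43
24-bit: (58<<18) | (61<<12) | (32<<6) | 43
      = 0xE80000 | 0x03D000 | 0x000800 | 0x00002B
      = 0xEBD82B
Bytes: (v>>16)&0xFF=EB, (v>>8)&0xFF=D8, v&0xFF=2B

Answer: 0xEBD82B EB D8 2B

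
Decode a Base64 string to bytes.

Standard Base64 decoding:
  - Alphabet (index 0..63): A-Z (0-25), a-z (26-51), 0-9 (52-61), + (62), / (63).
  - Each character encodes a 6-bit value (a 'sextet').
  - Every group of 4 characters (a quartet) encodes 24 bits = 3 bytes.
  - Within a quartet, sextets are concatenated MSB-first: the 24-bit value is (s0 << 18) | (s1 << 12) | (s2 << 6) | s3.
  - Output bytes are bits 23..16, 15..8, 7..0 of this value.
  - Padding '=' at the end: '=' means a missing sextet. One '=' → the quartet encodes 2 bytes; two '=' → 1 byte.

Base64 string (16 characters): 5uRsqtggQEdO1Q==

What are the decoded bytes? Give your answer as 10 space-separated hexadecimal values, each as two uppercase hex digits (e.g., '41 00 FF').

Answer: E6 E4 6C AA D8 20 40 47 4E D5

Derivation:
After char 0 ('5'=57): chars_in_quartet=1 acc=0x39 bytes_emitted=0
After char 1 ('u'=46): chars_in_quartet=2 acc=0xE6E bytes_emitted=0
After char 2 ('R'=17): chars_in_quartet=3 acc=0x39B91 bytes_emitted=0
After char 3 ('s'=44): chars_in_quartet=4 acc=0xE6E46C -> emit E6 E4 6C, reset; bytes_emitted=3
After char 4 ('q'=42): chars_in_quartet=1 acc=0x2A bytes_emitted=3
After char 5 ('t'=45): chars_in_quartet=2 acc=0xAAD bytes_emitted=3
After char 6 ('g'=32): chars_in_quartet=3 acc=0x2AB60 bytes_emitted=3
After char 7 ('g'=32): chars_in_quartet=4 acc=0xAAD820 -> emit AA D8 20, reset; bytes_emitted=6
After char 8 ('Q'=16): chars_in_quartet=1 acc=0x10 bytes_emitted=6
After char 9 ('E'=4): chars_in_quartet=2 acc=0x404 bytes_emitted=6
After char 10 ('d'=29): chars_in_quartet=3 acc=0x1011D bytes_emitted=6
After char 11 ('O'=14): chars_in_quartet=4 acc=0x40474E -> emit 40 47 4E, reset; bytes_emitted=9
After char 12 ('1'=53): chars_in_quartet=1 acc=0x35 bytes_emitted=9
After char 13 ('Q'=16): chars_in_quartet=2 acc=0xD50 bytes_emitted=9
Padding '==': partial quartet acc=0xD50 -> emit D5; bytes_emitted=10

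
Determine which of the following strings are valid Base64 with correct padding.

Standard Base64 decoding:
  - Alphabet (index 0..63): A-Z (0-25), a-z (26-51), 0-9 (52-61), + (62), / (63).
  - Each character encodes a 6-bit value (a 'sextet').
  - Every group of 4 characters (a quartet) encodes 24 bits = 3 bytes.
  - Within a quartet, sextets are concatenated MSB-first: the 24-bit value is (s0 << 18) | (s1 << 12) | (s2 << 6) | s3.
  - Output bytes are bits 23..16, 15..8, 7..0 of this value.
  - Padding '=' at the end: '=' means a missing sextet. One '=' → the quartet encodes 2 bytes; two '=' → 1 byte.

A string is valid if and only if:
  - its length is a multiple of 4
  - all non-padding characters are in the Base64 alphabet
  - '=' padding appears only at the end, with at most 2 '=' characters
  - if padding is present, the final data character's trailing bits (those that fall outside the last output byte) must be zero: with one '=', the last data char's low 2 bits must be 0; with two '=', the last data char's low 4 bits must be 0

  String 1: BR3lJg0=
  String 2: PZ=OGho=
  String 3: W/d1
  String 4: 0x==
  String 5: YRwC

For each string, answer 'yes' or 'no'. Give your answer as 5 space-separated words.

String 1: 'BR3lJg0=' → valid
String 2: 'PZ=OGho=' → invalid (bad char(s): ['=']; '=' in middle)
String 3: 'W/d1' → valid
String 4: '0x==' → invalid (bad trailing bits)
String 5: 'YRwC' → valid

Answer: yes no yes no yes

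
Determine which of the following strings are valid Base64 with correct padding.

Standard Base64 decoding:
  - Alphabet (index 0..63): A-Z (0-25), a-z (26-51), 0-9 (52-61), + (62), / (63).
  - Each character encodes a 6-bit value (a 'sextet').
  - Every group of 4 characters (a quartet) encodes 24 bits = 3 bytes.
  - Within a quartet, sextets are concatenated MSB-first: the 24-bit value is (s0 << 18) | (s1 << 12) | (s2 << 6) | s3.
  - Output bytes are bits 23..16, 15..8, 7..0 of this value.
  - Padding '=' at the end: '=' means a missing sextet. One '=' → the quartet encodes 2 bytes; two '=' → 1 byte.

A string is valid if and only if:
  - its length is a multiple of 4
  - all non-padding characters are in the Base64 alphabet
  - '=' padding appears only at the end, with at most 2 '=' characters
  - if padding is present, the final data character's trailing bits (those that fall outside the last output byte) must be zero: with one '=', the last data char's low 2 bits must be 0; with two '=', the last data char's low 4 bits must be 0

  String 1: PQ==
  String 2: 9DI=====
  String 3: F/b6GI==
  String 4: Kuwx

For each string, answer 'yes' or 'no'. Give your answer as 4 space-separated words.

String 1: 'PQ==' → valid
String 2: '9DI=====' → invalid (5 pad chars (max 2))
String 3: 'F/b6GI==' → invalid (bad trailing bits)
String 4: 'Kuwx' → valid

Answer: yes no no yes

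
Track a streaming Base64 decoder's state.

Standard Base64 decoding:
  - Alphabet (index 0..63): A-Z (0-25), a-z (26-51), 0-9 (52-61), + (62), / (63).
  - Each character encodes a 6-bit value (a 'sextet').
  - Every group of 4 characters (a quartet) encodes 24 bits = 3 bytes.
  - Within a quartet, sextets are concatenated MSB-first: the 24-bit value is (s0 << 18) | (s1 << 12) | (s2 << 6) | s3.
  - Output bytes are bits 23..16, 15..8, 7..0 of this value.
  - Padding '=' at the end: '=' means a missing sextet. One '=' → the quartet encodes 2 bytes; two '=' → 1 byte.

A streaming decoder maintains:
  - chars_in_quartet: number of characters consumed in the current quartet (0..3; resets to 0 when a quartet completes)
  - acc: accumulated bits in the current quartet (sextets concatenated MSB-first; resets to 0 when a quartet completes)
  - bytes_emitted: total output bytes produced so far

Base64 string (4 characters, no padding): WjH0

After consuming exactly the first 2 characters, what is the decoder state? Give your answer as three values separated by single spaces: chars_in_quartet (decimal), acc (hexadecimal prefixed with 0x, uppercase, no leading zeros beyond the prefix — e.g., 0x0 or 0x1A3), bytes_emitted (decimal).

After char 0 ('W'=22): chars_in_quartet=1 acc=0x16 bytes_emitted=0
After char 1 ('j'=35): chars_in_quartet=2 acc=0x5A3 bytes_emitted=0

Answer: 2 0x5A3 0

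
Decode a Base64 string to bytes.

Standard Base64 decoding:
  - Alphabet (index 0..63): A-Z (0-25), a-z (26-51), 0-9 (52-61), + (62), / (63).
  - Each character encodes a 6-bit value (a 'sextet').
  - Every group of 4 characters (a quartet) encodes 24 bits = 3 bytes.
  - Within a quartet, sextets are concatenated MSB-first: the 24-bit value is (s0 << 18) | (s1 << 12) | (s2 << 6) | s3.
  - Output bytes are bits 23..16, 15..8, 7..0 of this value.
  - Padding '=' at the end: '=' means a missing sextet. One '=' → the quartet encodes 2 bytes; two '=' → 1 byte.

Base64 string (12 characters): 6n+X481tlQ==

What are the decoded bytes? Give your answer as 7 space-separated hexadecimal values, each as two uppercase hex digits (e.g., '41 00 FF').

Answer: EA 7F 97 E3 CD 6D 95

Derivation:
After char 0 ('6'=58): chars_in_quartet=1 acc=0x3A bytes_emitted=0
After char 1 ('n'=39): chars_in_quartet=2 acc=0xEA7 bytes_emitted=0
After char 2 ('+'=62): chars_in_quartet=3 acc=0x3A9FE bytes_emitted=0
After char 3 ('X'=23): chars_in_quartet=4 acc=0xEA7F97 -> emit EA 7F 97, reset; bytes_emitted=3
After char 4 ('4'=56): chars_in_quartet=1 acc=0x38 bytes_emitted=3
After char 5 ('8'=60): chars_in_quartet=2 acc=0xE3C bytes_emitted=3
After char 6 ('1'=53): chars_in_quartet=3 acc=0x38F35 bytes_emitted=3
After char 7 ('t'=45): chars_in_quartet=4 acc=0xE3CD6D -> emit E3 CD 6D, reset; bytes_emitted=6
After char 8 ('l'=37): chars_in_quartet=1 acc=0x25 bytes_emitted=6
After char 9 ('Q'=16): chars_in_quartet=2 acc=0x950 bytes_emitted=6
Padding '==': partial quartet acc=0x950 -> emit 95; bytes_emitted=7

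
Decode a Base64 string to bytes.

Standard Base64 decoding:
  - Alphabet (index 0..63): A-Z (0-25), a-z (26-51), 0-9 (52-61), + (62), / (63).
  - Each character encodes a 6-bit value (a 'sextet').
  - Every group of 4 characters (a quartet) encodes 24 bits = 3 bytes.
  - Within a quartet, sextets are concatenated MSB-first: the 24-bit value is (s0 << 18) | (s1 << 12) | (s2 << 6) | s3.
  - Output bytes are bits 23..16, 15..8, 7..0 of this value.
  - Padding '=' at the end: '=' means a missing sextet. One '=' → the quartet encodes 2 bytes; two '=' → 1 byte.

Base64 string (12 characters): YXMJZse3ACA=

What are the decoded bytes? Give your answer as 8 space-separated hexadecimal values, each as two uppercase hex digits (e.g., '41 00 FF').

Answer: 61 73 09 66 C7 B7 00 20

Derivation:
After char 0 ('Y'=24): chars_in_quartet=1 acc=0x18 bytes_emitted=0
After char 1 ('X'=23): chars_in_quartet=2 acc=0x617 bytes_emitted=0
After char 2 ('M'=12): chars_in_quartet=3 acc=0x185CC bytes_emitted=0
After char 3 ('J'=9): chars_in_quartet=4 acc=0x617309 -> emit 61 73 09, reset; bytes_emitted=3
After char 4 ('Z'=25): chars_in_quartet=1 acc=0x19 bytes_emitted=3
After char 5 ('s'=44): chars_in_quartet=2 acc=0x66C bytes_emitted=3
After char 6 ('e'=30): chars_in_quartet=3 acc=0x19B1E bytes_emitted=3
After char 7 ('3'=55): chars_in_quartet=4 acc=0x66C7B7 -> emit 66 C7 B7, reset; bytes_emitted=6
After char 8 ('A'=0): chars_in_quartet=1 acc=0x0 bytes_emitted=6
After char 9 ('C'=2): chars_in_quartet=2 acc=0x2 bytes_emitted=6
After char 10 ('A'=0): chars_in_quartet=3 acc=0x80 bytes_emitted=6
Padding '=': partial quartet acc=0x80 -> emit 00 20; bytes_emitted=8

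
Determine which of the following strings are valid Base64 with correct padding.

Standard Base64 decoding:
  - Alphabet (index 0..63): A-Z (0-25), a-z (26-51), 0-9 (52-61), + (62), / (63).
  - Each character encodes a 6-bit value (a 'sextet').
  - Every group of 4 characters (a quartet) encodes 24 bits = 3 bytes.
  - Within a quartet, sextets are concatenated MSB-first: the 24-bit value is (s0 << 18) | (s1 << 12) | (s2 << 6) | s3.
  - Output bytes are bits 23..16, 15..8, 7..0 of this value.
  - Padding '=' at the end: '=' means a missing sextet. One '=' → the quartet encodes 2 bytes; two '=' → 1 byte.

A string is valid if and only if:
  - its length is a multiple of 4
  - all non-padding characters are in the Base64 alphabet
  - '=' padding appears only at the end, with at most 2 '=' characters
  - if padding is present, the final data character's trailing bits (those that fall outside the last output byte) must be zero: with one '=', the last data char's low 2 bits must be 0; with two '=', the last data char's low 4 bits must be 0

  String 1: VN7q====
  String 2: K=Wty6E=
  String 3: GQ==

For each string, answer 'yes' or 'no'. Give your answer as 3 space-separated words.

String 1: 'VN7q====' → invalid (4 pad chars (max 2))
String 2: 'K=Wty6E=' → invalid (bad char(s): ['=']; '=' in middle)
String 3: 'GQ==' → valid

Answer: no no yes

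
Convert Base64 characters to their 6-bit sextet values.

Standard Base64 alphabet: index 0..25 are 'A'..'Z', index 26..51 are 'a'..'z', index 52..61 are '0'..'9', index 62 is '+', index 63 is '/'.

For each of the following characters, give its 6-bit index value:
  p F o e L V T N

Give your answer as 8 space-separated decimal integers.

Answer: 41 5 40 30 11 21 19 13

Derivation:
'p': a..z range, 26 + ord('p') − ord('a') = 41
'F': A..Z range, ord('F') − ord('A') = 5
'o': a..z range, 26 + ord('o') − ord('a') = 40
'e': a..z range, 26 + ord('e') − ord('a') = 30
'L': A..Z range, ord('L') − ord('A') = 11
'V': A..Z range, ord('V') − ord('A') = 21
'T': A..Z range, ord('T') − ord('A') = 19
'N': A..Z range, ord('N') − ord('A') = 13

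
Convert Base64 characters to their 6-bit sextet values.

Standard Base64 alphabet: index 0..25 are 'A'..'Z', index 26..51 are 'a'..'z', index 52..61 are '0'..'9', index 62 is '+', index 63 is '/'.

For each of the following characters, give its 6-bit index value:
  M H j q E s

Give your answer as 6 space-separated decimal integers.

Answer: 12 7 35 42 4 44

Derivation:
'M': A..Z range, ord('M') − ord('A') = 12
'H': A..Z range, ord('H') − ord('A') = 7
'j': a..z range, 26 + ord('j') − ord('a') = 35
'q': a..z range, 26 + ord('q') − ord('a') = 42
'E': A..Z range, ord('E') − ord('A') = 4
's': a..z range, 26 + ord('s') − ord('a') = 44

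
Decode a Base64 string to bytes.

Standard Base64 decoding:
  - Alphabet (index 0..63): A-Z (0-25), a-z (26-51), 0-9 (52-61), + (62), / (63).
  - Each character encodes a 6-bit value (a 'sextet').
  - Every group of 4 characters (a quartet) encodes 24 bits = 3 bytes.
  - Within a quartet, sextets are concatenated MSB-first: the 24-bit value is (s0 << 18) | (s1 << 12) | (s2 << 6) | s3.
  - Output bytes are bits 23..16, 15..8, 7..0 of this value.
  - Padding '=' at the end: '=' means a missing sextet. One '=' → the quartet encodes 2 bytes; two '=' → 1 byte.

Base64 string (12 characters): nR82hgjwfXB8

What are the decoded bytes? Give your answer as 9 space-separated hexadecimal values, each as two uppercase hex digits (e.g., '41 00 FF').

Answer: 9D 1F 36 86 08 F0 7D 70 7C

Derivation:
After char 0 ('n'=39): chars_in_quartet=1 acc=0x27 bytes_emitted=0
After char 1 ('R'=17): chars_in_quartet=2 acc=0x9D1 bytes_emitted=0
After char 2 ('8'=60): chars_in_quartet=3 acc=0x2747C bytes_emitted=0
After char 3 ('2'=54): chars_in_quartet=4 acc=0x9D1F36 -> emit 9D 1F 36, reset; bytes_emitted=3
After char 4 ('h'=33): chars_in_quartet=1 acc=0x21 bytes_emitted=3
After char 5 ('g'=32): chars_in_quartet=2 acc=0x860 bytes_emitted=3
After char 6 ('j'=35): chars_in_quartet=3 acc=0x21823 bytes_emitted=3
After char 7 ('w'=48): chars_in_quartet=4 acc=0x8608F0 -> emit 86 08 F0, reset; bytes_emitted=6
After char 8 ('f'=31): chars_in_quartet=1 acc=0x1F bytes_emitted=6
After char 9 ('X'=23): chars_in_quartet=2 acc=0x7D7 bytes_emitted=6
After char 10 ('B'=1): chars_in_quartet=3 acc=0x1F5C1 bytes_emitted=6
After char 11 ('8'=60): chars_in_quartet=4 acc=0x7D707C -> emit 7D 70 7C, reset; bytes_emitted=9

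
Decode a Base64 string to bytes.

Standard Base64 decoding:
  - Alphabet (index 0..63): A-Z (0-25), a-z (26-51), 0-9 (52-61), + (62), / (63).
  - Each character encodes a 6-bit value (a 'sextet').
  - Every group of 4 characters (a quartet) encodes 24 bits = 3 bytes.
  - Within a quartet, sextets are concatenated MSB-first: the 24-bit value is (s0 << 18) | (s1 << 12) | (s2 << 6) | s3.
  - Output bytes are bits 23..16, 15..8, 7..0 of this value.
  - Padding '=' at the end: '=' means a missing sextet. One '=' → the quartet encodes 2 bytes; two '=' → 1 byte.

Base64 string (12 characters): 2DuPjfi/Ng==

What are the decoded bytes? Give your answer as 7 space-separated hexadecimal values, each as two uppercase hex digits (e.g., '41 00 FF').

Answer: D8 3B 8F 8D F8 BF 36

Derivation:
After char 0 ('2'=54): chars_in_quartet=1 acc=0x36 bytes_emitted=0
After char 1 ('D'=3): chars_in_quartet=2 acc=0xD83 bytes_emitted=0
After char 2 ('u'=46): chars_in_quartet=3 acc=0x360EE bytes_emitted=0
After char 3 ('P'=15): chars_in_quartet=4 acc=0xD83B8F -> emit D8 3B 8F, reset; bytes_emitted=3
After char 4 ('j'=35): chars_in_quartet=1 acc=0x23 bytes_emitted=3
After char 5 ('f'=31): chars_in_quartet=2 acc=0x8DF bytes_emitted=3
After char 6 ('i'=34): chars_in_quartet=3 acc=0x237E2 bytes_emitted=3
After char 7 ('/'=63): chars_in_quartet=4 acc=0x8DF8BF -> emit 8D F8 BF, reset; bytes_emitted=6
After char 8 ('N'=13): chars_in_quartet=1 acc=0xD bytes_emitted=6
After char 9 ('g'=32): chars_in_quartet=2 acc=0x360 bytes_emitted=6
Padding '==': partial quartet acc=0x360 -> emit 36; bytes_emitted=7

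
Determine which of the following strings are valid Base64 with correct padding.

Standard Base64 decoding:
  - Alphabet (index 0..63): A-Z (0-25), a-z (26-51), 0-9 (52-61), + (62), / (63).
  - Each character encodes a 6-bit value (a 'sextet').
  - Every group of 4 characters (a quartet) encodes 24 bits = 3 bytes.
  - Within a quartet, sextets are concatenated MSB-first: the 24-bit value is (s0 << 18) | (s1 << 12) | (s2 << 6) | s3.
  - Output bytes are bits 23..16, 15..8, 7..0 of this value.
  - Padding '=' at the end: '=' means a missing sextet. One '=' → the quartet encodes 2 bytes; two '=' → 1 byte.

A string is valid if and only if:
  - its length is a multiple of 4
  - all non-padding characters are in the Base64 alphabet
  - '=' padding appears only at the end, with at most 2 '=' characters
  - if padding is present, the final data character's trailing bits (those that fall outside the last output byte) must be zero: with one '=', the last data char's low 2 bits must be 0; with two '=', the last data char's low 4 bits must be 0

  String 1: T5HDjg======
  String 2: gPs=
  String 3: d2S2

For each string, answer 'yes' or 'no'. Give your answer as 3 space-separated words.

String 1: 'T5HDjg======' → invalid (6 pad chars (max 2))
String 2: 'gPs=' → valid
String 3: 'd2S2' → valid

Answer: no yes yes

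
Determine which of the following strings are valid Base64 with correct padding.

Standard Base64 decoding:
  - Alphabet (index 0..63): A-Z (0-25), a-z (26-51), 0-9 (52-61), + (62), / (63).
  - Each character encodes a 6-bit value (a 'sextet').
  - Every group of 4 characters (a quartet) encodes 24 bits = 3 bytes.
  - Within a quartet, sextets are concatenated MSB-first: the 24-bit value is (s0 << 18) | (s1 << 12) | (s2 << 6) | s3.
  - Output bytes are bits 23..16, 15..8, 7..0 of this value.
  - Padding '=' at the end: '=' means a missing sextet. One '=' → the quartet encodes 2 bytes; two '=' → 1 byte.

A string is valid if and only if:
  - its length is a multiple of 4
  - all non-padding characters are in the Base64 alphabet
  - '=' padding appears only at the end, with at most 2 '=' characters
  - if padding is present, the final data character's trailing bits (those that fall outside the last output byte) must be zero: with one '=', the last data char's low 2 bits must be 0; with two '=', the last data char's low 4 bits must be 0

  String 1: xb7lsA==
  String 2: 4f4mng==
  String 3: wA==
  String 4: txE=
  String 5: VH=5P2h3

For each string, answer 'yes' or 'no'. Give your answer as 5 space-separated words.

Answer: yes yes yes yes no

Derivation:
String 1: 'xb7lsA==' → valid
String 2: '4f4mng==' → valid
String 3: 'wA==' → valid
String 4: 'txE=' → valid
String 5: 'VH=5P2h3' → invalid (bad char(s): ['=']; '=' in middle)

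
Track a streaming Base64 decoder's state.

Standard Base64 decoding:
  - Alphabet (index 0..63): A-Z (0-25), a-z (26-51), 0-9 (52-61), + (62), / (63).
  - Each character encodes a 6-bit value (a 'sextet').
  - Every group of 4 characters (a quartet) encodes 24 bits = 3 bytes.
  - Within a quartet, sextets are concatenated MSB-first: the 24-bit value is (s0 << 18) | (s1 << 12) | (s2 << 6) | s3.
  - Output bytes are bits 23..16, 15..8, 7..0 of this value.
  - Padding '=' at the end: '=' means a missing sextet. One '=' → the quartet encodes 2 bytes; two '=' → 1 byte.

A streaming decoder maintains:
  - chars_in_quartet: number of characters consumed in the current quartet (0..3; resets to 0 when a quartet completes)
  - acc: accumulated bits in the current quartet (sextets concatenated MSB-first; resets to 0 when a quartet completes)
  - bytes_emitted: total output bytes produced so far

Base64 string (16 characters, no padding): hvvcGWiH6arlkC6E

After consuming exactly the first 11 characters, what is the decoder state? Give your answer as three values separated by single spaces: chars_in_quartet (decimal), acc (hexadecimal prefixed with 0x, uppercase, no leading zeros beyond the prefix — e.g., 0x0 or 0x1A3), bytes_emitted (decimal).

After char 0 ('h'=33): chars_in_quartet=1 acc=0x21 bytes_emitted=0
After char 1 ('v'=47): chars_in_quartet=2 acc=0x86F bytes_emitted=0
After char 2 ('v'=47): chars_in_quartet=3 acc=0x21BEF bytes_emitted=0
After char 3 ('c'=28): chars_in_quartet=4 acc=0x86FBDC -> emit 86 FB DC, reset; bytes_emitted=3
After char 4 ('G'=6): chars_in_quartet=1 acc=0x6 bytes_emitted=3
After char 5 ('W'=22): chars_in_quartet=2 acc=0x196 bytes_emitted=3
After char 6 ('i'=34): chars_in_quartet=3 acc=0x65A2 bytes_emitted=3
After char 7 ('H'=7): chars_in_quartet=4 acc=0x196887 -> emit 19 68 87, reset; bytes_emitted=6
After char 8 ('6'=58): chars_in_quartet=1 acc=0x3A bytes_emitted=6
After char 9 ('a'=26): chars_in_quartet=2 acc=0xE9A bytes_emitted=6
After char 10 ('r'=43): chars_in_quartet=3 acc=0x3A6AB bytes_emitted=6

Answer: 3 0x3A6AB 6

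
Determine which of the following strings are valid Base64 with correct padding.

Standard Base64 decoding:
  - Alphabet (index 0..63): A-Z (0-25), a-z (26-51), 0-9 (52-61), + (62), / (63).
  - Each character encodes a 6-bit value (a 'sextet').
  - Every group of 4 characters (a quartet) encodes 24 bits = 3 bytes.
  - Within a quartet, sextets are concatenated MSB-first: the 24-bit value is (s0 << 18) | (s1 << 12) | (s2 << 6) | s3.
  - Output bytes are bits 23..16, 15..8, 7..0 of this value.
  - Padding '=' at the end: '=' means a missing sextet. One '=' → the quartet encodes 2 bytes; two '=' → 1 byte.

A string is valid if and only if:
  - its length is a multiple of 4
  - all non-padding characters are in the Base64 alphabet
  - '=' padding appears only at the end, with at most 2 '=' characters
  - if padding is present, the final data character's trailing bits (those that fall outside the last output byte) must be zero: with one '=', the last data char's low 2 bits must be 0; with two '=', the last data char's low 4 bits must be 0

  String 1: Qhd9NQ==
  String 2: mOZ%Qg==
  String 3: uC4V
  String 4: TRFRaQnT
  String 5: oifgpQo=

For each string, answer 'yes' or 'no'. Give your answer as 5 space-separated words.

Answer: yes no yes yes yes

Derivation:
String 1: 'Qhd9NQ==' → valid
String 2: 'mOZ%Qg==' → invalid (bad char(s): ['%'])
String 3: 'uC4V' → valid
String 4: 'TRFRaQnT' → valid
String 5: 'oifgpQo=' → valid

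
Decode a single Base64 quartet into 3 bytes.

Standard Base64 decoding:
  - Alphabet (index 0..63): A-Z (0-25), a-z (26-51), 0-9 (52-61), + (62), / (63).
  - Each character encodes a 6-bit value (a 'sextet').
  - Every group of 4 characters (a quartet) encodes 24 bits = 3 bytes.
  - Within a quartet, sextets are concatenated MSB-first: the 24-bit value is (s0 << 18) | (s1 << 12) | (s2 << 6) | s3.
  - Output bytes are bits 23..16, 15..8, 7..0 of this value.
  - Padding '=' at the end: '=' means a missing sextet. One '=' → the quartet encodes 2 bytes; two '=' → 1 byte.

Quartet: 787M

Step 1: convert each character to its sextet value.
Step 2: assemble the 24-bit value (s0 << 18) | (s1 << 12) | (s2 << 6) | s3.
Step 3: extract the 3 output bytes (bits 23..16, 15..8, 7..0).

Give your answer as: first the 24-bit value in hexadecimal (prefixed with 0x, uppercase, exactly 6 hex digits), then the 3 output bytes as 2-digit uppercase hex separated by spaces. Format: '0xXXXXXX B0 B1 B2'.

Sextets: 7=59, 8=60, 7=59, M=12
24-bit: (59<<18) | (60<<12) | (59<<6) | 12
      = 0xEC0000 | 0x03C000 | 0x000EC0 | 0x00000C
      = 0xEFCECC
Bytes: (v>>16)&0xFF=EF, (v>>8)&0xFF=CE, v&0xFF=CC

Answer: 0xEFCECC EF CE CC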